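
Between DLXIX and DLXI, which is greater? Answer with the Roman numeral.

DLXIX = 569
DLXI = 561
569 is larger

DLXIX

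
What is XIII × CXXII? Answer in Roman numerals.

XIII = 13
CXXII = 122
13 × 122 = 1586

MDLXXXVI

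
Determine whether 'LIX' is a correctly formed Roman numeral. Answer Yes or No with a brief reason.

'LIX': Check the rules: uses only the symbols I, V, X, L, C, D, M; no symbol is repeated more than three times in a row; V, L and D each appear at most once; the only place a smaller symbol precedes a larger one is the allowed subtractive pair IX, the symbol right after such a pair (if any) is smaller than the pair's first symbol, and otherwise the values never increase from left to right. Value: L (50) + IX (9) = 59. So it is a valid standard Roman numeral.

Yes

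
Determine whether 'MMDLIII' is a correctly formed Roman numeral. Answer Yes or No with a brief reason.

'MMDLIII': Check the rules: uses only the symbols I, V, X, L, C, D, M; no symbol is repeated more than three times in a row; V, L and D each appear at most once; no smaller symbol precedes a larger one (values never increase from left to right). Value: M (1000) + M (1000) + D (500) + L (50) + I (1) + I (1) + I (1) = 2553. So it is a valid standard Roman numeral.

Yes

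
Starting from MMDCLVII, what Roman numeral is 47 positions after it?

MMDCLVII = 2657
2657 + 47 = 2704

MMDCCIV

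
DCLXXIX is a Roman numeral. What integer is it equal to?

DCLXXIX: D=500, C=100, L=50, X=10, X=10, IX=9
500 + 100 + 50 + 10 + 10 + 9 = 679

679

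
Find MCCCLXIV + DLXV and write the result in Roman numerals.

MCCCLXIV = 1364
DLXV = 565
1364 + 565 = 1929

MCMXXIX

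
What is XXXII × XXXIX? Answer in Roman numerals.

XXXII = 32
XXXIX = 39
32 × 39 = 1248

MCCXLVIII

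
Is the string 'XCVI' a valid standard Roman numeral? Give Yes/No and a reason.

'XCVI': Check the rules: uses only the symbols I, V, X, L, C, D, M; no symbol is repeated more than three times in a row; V, L and D each appear at most once; the only place a smaller symbol precedes a larger one is the allowed subtractive pair XC, the symbol right after such a pair (if any) is smaller than the pair's first symbol, and otherwise the values never increase from left to right. Value: XC (90) + V (5) + I (1) = 96. So it is a valid standard Roman numeral.

Yes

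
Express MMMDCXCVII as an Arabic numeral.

MMMDCXCVII: M=1000, M=1000, M=1000, D=500, C=100, XC=90, V=5, I=1, I=1
1000 + 1000 + 1000 + 500 + 100 + 90 + 5 + 1 + 1 = 3697

3697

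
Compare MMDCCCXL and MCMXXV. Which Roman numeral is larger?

MMDCCCXL = 2840
MCMXXV = 1925
2840 is larger

MMDCCCXL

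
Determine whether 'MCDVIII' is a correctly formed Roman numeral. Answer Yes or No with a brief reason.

'MCDVIII': Check the rules: uses only the symbols I, V, X, L, C, D, M; no symbol is repeated more than three times in a row; V, L and D each appear at most once; the only place a smaller symbol precedes a larger one is the allowed subtractive pair CD, the symbol right after such a pair (if any) is smaller than the pair's first symbol, and otherwise the values never increase from left to right. Value: M (1000) + CD (400) + V (5) + I (1) + I (1) + I (1) = 1408. So it is a valid standard Roman numeral.

Yes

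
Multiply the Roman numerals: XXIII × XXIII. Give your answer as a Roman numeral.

XXIII = 23
XXIII = 23
23 × 23 = 529

DXXIX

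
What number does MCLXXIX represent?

MCLXXIX: M=1000, C=100, L=50, X=10, X=10, IX=9
1000 + 100 + 50 + 10 + 10 + 9 = 1179

1179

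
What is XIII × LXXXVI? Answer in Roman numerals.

XIII = 13
LXXXVI = 86
13 × 86 = 1118

MCXVIII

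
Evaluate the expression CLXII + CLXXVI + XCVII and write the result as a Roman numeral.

CLXII = 162, CLXXVI = 176, XCVII = 97
162 + 176 = 338
338 + 97 = 435

CDXXXV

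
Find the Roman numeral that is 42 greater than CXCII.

CXCII = 192
192 + 42 = 234

CCXXXIV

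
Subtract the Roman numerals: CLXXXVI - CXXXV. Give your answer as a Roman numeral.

CLXXXVI = 186
CXXXV = 135
186 - 135 = 51

LI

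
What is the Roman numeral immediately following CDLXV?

CDLXV = 465, so the next integer is 465 + 1 = 466

CDLXVI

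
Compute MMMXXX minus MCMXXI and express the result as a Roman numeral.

MMMXXX = 3030
MCMXXI = 1921
3030 - 1921 = 1109

MCIX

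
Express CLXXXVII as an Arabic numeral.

CLXXXVII: C=100, L=50, X=10, X=10, X=10, V=5, I=1, I=1
100 + 50 + 10 + 10 + 10 + 5 + 1 + 1 = 187

187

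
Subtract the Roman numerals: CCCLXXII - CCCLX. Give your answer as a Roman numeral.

CCCLXXII = 372
CCCLX = 360
372 - 360 = 12

XII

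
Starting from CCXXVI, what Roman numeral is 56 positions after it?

CCXXVI = 226
226 + 56 = 282

CCLXXXII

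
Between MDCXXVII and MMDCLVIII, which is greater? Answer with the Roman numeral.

MDCXXVII = 1627
MMDCLVIII = 2658
2658 is larger

MMDCLVIII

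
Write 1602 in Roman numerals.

Convert 1602 to Roman numerals:
  1602 contains 1×1000 (M)
  602 contains 1×500 (D)
  102 contains 1×100 (C)
  2 contains 2×1 (II)

MDCII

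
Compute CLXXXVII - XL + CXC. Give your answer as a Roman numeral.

CLXXXVII = 187, XL = 40, CXC = 190
187 - 40 = 147
147 + 190 = 337

CCCXXXVII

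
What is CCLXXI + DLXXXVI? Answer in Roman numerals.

CCLXXI = 271
DLXXXVI = 586
271 + 586 = 857

DCCCLVII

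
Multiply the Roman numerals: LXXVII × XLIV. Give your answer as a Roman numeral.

LXXVII = 77
XLIV = 44
77 × 44 = 3388

MMMCCCLXXXVIII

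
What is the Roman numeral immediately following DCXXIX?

DCXXIX = 629; next is 630

DCXXX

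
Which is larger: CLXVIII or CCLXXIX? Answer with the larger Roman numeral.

CLXVIII = 168
CCLXXIX = 279
279 is larger

CCLXXIX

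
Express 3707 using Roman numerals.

Convert 3707 to Roman numerals:
  3707 contains 3×1000 (MMM)
  707 contains 1×500 (D)
  207 contains 2×100 (CC)
  7 contains 1×5 (V)
  2 contains 2×1 (II)

MMMDCCVII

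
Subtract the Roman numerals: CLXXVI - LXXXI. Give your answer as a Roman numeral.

CLXXVI = 176
LXXXI = 81
176 - 81 = 95

XCV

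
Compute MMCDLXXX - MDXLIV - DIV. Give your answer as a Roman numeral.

MMCDLXXX = 2480, MDXLIV = 1544, DIV = 504
2480 - 1544 = 936
936 - 504 = 432

CDXXXII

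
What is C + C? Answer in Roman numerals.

C = 100
C = 100
100 + 100 = 200

CC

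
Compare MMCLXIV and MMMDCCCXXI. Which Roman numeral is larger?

MMCLXIV = 2164
MMMDCCCXXI = 3821
3821 is larger

MMMDCCCXXI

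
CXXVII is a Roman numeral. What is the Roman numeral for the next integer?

CXXVII = 127; next is 128

CXXVIII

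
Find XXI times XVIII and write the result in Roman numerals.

XXI = 21
XVIII = 18
21 × 18 = 378

CCCLXXVIII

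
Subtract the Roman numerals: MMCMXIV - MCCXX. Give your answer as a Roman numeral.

MMCMXIV = 2914
MCCXX = 1220
2914 - 1220 = 1694

MDCXCIV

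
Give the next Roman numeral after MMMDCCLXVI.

MMMDCCLXVI = 3766, so the next integer is 3766 + 1 = 3767

MMMDCCLXVII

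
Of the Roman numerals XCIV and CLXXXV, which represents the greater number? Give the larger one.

XCIV = 94
CLXXXV = 185
185 is larger

CLXXXV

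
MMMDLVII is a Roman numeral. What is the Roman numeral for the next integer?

MMMDLVII = 3557; next is 3558

MMMDLVIII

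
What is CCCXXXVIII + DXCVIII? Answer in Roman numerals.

CCCXXXVIII = 338
DXCVIII = 598
338 + 598 = 936

CMXXXVI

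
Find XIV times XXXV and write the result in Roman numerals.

XIV = 14
XXXV = 35
14 × 35 = 490

CDXC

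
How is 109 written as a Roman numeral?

Convert 109 to Roman numerals:
  109 contains 1×100 (C)
  9 contains 1×9 (IX)

CIX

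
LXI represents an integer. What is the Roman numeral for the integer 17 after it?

LXI = 61
61 + 17 = 78

LXXVIII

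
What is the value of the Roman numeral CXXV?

CXXV: C=100, X=10, X=10, V=5
100 + 10 + 10 + 5 = 125

125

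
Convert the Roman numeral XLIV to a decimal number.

XLIV: XL=40, IV=4
40 + 4 = 44

44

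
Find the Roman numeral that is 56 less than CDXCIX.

CDXCIX = 499
499 - 56 = 443

CDXLIII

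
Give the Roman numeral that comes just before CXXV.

CXXV = 125, so the previous integer is 125 - 1 = 124

CXXIV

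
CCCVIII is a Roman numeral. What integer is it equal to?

CCCVIII: C=100, C=100, C=100, V=5, I=1, I=1, I=1
100 + 100 + 100 + 5 + 1 + 1 + 1 = 308

308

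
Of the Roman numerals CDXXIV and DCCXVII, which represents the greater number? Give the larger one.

CDXXIV = 424
DCCXVII = 717
717 is larger

DCCXVII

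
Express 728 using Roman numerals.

Convert 728 to Roman numerals:
  728 contains 1×500 (D)
  228 contains 2×100 (CC)
  28 contains 2×10 (XX)
  8 contains 1×5 (V)
  3 contains 3×1 (III)

DCCXXVIII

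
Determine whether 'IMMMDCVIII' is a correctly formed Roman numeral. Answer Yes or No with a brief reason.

'IMMMDCVIII': Invalid subtractive combination: IM

No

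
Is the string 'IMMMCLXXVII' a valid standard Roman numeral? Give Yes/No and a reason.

'IMMMCLXXVII': Invalid subtractive combination: IM

No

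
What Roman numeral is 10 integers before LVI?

LVI = 56
56 - 10 = 46

XLVI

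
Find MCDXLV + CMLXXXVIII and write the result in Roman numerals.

MCDXLV = 1445
CMLXXXVIII = 988
1445 + 988 = 2433

MMCDXXXIII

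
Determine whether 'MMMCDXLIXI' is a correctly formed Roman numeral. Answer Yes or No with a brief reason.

'MMMCDXLIXI': I cannot come right after the subtractive pair IX: once I is subtracted in IX, the next symbol must be smaller than I

No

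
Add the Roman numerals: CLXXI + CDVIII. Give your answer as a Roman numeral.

CLXXI = 171
CDVIII = 408
171 + 408 = 579

DLXXIX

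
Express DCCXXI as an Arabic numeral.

DCCXXI: D=500, C=100, C=100, X=10, X=10, I=1
500 + 100 + 100 + 10 + 10 + 1 = 721

721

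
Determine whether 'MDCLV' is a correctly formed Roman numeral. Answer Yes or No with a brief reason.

'MDCLV': Check the rules: uses only the symbols I, V, X, L, C, D, M; no symbol is repeated more than three times in a row; V, L and D each appear at most once; no smaller symbol precedes a larger one (values never increase from left to right). Value: M (1000) + D (500) + C (100) + L (50) + V (5) = 1655. So it is a valid standard Roman numeral.

Yes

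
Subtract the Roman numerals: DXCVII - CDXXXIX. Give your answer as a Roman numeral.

DXCVII = 597
CDXXXIX = 439
597 - 439 = 158

CLVIII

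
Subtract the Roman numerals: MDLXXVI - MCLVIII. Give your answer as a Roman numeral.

MDLXXVI = 1576
MCLVIII = 1158
1576 - 1158 = 418

CDXVIII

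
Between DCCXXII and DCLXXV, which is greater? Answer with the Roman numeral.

DCCXXII = 722
DCLXXV = 675
722 is larger

DCCXXII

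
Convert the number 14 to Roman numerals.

Convert 14 to Roman numerals:
  14 contains 1×10 (X)
  4 contains 1×4 (IV)

XIV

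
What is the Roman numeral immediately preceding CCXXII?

CCXXII = 222; previous is 221

CCXXI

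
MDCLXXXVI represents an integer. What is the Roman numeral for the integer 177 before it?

MDCLXXXVI = 1686
1686 - 177 = 1509

MDIX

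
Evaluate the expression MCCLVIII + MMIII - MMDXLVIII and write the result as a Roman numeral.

MCCLVIII = 1258, MMIII = 2003, MMDXLVIII = 2548
1258 + 2003 = 3261
3261 - 2548 = 713

DCCXIII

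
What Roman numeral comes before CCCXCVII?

CCCXCVII = 397, so the previous integer is 397 - 1 = 396

CCCXCVI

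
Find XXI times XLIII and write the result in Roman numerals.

XXI = 21
XLIII = 43
21 × 43 = 903

CMIII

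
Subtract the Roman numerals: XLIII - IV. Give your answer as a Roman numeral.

XLIII = 43
IV = 4
43 - 4 = 39

XXXIX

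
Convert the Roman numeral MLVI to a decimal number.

MLVI: M=1000, L=50, V=5, I=1
1000 + 50 + 5 + 1 = 1056

1056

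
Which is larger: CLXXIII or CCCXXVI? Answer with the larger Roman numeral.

CLXXIII = 173
CCCXXVI = 326
326 is larger

CCCXXVI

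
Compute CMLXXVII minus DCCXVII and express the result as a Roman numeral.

CMLXXVII = 977
DCCXVII = 717
977 - 717 = 260

CCLX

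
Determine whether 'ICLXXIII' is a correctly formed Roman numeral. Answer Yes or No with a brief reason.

'ICLXXIII': Invalid subtractive combination: IC

No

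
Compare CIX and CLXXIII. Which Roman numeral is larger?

CIX = 109
CLXXIII = 173
173 is larger

CLXXIII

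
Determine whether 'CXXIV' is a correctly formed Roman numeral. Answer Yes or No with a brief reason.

'CXXIV': Check the rules: uses only the symbols I, V, X, L, C, D, M; no symbol is repeated more than three times in a row; V, L and D each appear at most once; the only place a smaller symbol precedes a larger one is the allowed subtractive pair IV, the symbol right after such a pair (if any) is smaller than the pair's first symbol, and otherwise the values never increase from left to right. Value: C (100) + X (10) + X (10) + IV (4) = 124. So it is a valid standard Roman numeral.

Yes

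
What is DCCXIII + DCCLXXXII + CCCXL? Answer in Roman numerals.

DCCXIII = 713, DCCLXXXII = 782, CCCXL = 340
713 + 782 = 1495
1495 + 340 = 1835

MDCCCXXXV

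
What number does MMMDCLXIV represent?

MMMDCLXIV: M=1000, M=1000, M=1000, D=500, C=100, L=50, X=10, IV=4
1000 + 1000 + 1000 + 500 + 100 + 50 + 10 + 4 = 3664

3664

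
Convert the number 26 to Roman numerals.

Convert 26 to Roman numerals:
  26 contains 2×10 (XX)
  6 contains 1×5 (V)
  1 contains 1×1 (I)

XXVI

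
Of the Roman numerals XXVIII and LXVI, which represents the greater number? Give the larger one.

XXVIII = 28
LXVI = 66
66 is larger

LXVI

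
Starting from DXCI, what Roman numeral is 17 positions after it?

DXCI = 591
591 + 17 = 608

DCVIII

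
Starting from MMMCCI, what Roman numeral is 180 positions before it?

MMMCCI = 3201
3201 - 180 = 3021

MMMXXI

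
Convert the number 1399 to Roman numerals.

Convert 1399 to Roman numerals:
  1399 contains 1×1000 (M)
  399 contains 3×100 (CCC)
  99 contains 1×90 (XC)
  9 contains 1×9 (IX)

MCCCXCIX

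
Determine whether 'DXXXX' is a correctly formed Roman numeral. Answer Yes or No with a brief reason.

'DXXXX': More than 3 consecutive X's

No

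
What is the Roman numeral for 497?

Convert 497 to Roman numerals:
  497 contains 1×400 (CD)
  97 contains 1×90 (XC)
  7 contains 1×5 (V)
  2 contains 2×1 (II)

CDXCVII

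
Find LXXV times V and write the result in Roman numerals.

LXXV = 75
V = 5
75 × 5 = 375

CCCLXXV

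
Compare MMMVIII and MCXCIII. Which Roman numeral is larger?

MMMVIII = 3008
MCXCIII = 1193
3008 is larger

MMMVIII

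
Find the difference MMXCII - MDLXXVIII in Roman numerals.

MMXCII = 2092
MDLXXVIII = 1578
2092 - 1578 = 514

DXIV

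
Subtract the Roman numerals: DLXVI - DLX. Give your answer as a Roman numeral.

DLXVI = 566
DLX = 560
566 - 560 = 6

VI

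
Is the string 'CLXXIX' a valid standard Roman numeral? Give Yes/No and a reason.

'CLXXIX': Check the rules: uses only the symbols I, V, X, L, C, D, M; no symbol is repeated more than three times in a row; V, L and D each appear at most once; the only place a smaller symbol precedes a larger one is the allowed subtractive pair IX, the symbol right after such a pair (if any) is smaller than the pair's first symbol, and otherwise the values never increase from left to right. Value: C (100) + L (50) + X (10) + X (10) + IX (9) = 179. So it is a valid standard Roman numeral.

Yes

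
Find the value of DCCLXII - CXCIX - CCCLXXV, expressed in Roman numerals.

DCCLXII = 762, CXCIX = 199, CCCLXXV = 375
762 - 199 = 563
563 - 375 = 188

CLXXXVIII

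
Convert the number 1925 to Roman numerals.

Convert 1925 to Roman numerals:
  1925 contains 1×1000 (M)
  925 contains 1×900 (CM)
  25 contains 2×10 (XX)
  5 contains 1×5 (V)

MCMXXV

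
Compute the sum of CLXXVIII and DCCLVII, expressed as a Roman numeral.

CLXXVIII = 178
DCCLVII = 757
178 + 757 = 935

CMXXXV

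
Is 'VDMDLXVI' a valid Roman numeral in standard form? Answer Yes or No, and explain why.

'VDMDLXVI': V should not appear more than once

No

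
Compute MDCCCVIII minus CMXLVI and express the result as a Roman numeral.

MDCCCVIII = 1808
CMXLVI = 946
1808 - 946 = 862

DCCCLXII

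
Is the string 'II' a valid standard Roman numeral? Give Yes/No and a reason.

'II': Check the rules: uses only the symbols I, V, X, L, C, D, M; no symbol is repeated more than three times in a row; V, L and D each appear at most once; no smaller symbol precedes a larger one (values never increase from left to right). Value: I (1) + I (1) = 2. So it is a valid standard Roman numeral.

Yes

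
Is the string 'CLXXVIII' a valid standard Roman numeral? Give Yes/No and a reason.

'CLXXVIII': Check the rules: uses only the symbols I, V, X, L, C, D, M; no symbol is repeated more than three times in a row; V, L and D each appear at most once; no smaller symbol precedes a larger one (values never increase from left to right). Value: C (100) + L (50) + X (10) + X (10) + V (5) + I (1) + I (1) + I (1) = 178. So it is a valid standard Roman numeral.

Yes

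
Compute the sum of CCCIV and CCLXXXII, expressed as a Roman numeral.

CCCIV = 304
CCLXXXII = 282
304 + 282 = 586

DLXXXVI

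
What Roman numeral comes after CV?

CV = 105, so the next integer is 105 + 1 = 106

CVI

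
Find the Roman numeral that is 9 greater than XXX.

XXX = 30
30 + 9 = 39

XXXIX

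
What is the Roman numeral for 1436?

Convert 1436 to Roman numerals:
  1436 contains 1×1000 (M)
  436 contains 1×400 (CD)
  36 contains 3×10 (XXX)
  6 contains 1×5 (V)
  1 contains 1×1 (I)

MCDXXXVI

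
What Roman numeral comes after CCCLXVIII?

CCCLXVIII = 368; next is 369

CCCLXIX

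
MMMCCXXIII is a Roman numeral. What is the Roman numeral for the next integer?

MMMCCXXIII = 3223; next is 3224

MMMCCXXIV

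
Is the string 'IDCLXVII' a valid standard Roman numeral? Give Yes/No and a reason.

'IDCLXVII': Invalid subtractive combination: ID

No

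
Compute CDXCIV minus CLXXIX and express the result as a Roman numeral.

CDXCIV = 494
CLXXIX = 179
494 - 179 = 315

CCCXV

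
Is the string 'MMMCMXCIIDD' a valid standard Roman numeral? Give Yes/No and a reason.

'MMMCMXCIIDD': D should not appear more than once

No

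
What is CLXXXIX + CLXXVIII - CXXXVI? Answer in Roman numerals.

CLXXXIX = 189, CLXXVIII = 178, CXXXVI = 136
189 + 178 = 367
367 - 136 = 231

CCXXXI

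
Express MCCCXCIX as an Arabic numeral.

MCCCXCIX: M=1000, C=100, C=100, C=100, XC=90, IX=9
1000 + 100 + 100 + 100 + 90 + 9 = 1399

1399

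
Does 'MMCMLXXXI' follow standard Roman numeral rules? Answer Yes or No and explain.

'MMCMLXXXI': Check the rules: uses only the symbols I, V, X, L, C, D, M; no symbol is repeated more than three times in a row; V, L and D each appear at most once; the only place a smaller symbol precedes a larger one is the allowed subtractive pair CM, the symbol right after such a pair (if any) is smaller than the pair's first symbol, and otherwise the values never increase from left to right. Value: M (1000) + M (1000) + CM (900) + L (50) + X (10) + X (10) + X (10) + I (1) = 2981. So it is a valid standard Roman numeral.

Yes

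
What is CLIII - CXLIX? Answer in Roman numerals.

CLIII = 153
CXLIX = 149
153 - 149 = 4

IV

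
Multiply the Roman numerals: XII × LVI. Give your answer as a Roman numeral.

XII = 12
LVI = 56
12 × 56 = 672

DCLXXII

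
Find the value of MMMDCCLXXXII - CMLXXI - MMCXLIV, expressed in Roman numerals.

MMMDCCLXXXII = 3782, CMLXXI = 971, MMCXLIV = 2144
3782 - 971 = 2811
2811 - 2144 = 667

DCLXVII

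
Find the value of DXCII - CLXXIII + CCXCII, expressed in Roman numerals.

DXCII = 592, CLXXIII = 173, CCXCII = 292
592 - 173 = 419
419 + 292 = 711

DCCXI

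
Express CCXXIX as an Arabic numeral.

CCXXIX: C=100, C=100, X=10, X=10, IX=9
100 + 100 + 10 + 10 + 9 = 229

229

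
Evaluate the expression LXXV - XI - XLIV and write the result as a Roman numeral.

LXXV = 75, XI = 11, XLIV = 44
75 - 11 = 64
64 - 44 = 20

XX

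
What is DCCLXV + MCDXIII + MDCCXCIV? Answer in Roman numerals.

DCCLXV = 765, MCDXIII = 1413, MDCCXCIV = 1794
765 + 1413 = 2178
2178 + 1794 = 3972

MMMCMLXXII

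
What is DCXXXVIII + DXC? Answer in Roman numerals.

DCXXXVIII = 638
DXC = 590
638 + 590 = 1228

MCCXXVIII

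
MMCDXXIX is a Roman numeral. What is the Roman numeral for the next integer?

MMCDXXIX = 2429; next is 2430

MMCDXXX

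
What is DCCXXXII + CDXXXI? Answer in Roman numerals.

DCCXXXII = 732
CDXXXI = 431
732 + 431 = 1163

MCLXIII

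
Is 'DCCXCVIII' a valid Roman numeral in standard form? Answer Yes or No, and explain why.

'DCCXCVIII': Check the rules: uses only the symbols I, V, X, L, C, D, M; no symbol is repeated more than three times in a row; V, L and D each appear at most once; the only place a smaller symbol precedes a larger one is the allowed subtractive pair XC, the symbol right after such a pair (if any) is smaller than the pair's first symbol, and otherwise the values never increase from left to right. Value: D (500) + C (100) + C (100) + XC (90) + V (5) + I (1) + I (1) + I (1) = 798. So it is a valid standard Roman numeral.

Yes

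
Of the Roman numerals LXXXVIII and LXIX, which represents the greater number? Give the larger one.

LXXXVIII = 88
LXIX = 69
88 is larger

LXXXVIII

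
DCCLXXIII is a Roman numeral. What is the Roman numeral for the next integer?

DCCLXXIII = 773; next is 774

DCCLXXIV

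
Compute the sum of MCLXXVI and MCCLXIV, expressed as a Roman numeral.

MCLXXVI = 1176
MCCLXIV = 1264
1176 + 1264 = 2440

MMCDXL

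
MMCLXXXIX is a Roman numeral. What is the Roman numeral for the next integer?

MMCLXXXIX = 2189, so the next integer is 2189 + 1 = 2190

MMCXC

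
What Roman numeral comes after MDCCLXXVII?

MDCCLXXVII = 1777; next is 1778

MDCCLXXVIII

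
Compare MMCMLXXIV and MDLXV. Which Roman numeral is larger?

MMCMLXXIV = 2974
MDLXV = 1565
2974 is larger

MMCMLXXIV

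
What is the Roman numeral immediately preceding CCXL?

CCXL = 240; previous is 239

CCXXXIX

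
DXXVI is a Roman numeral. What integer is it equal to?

DXXVI: D=500, X=10, X=10, V=5, I=1
500 + 10 + 10 + 5 + 1 = 526

526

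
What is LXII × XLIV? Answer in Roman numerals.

LXII = 62
XLIV = 44
62 × 44 = 2728

MMDCCXXVIII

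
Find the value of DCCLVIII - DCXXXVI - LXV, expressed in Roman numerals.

DCCLVIII = 758, DCXXXVI = 636, LXV = 65
758 - 636 = 122
122 - 65 = 57

LVII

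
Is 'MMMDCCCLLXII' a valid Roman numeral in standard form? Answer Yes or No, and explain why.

'MMMDCCCLLXII': L should not appear more than once

No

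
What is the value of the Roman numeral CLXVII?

CLXVII: C=100, L=50, X=10, V=5, I=1, I=1
100 + 50 + 10 + 5 + 1 + 1 = 167

167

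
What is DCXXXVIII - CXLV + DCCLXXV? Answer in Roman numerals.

DCXXXVIII = 638, CXLV = 145, DCCLXXV = 775
638 - 145 = 493
493 + 775 = 1268

MCCLXVIII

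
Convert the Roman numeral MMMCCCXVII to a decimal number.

MMMCCCXVII: M=1000, M=1000, M=1000, C=100, C=100, C=100, X=10, V=5, I=1, I=1
1000 + 1000 + 1000 + 100 + 100 + 100 + 10 + 5 + 1 + 1 = 3317

3317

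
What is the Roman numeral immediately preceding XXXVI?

XXXVI = 36, so the previous integer is 36 - 1 = 35

XXXV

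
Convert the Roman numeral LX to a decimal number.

LX: L=50, X=10
50 + 10 = 60

60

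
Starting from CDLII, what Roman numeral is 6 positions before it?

CDLII = 452
452 - 6 = 446

CDXLVI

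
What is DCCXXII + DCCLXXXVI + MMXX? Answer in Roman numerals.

DCCXXII = 722, DCCLXXXVI = 786, MMXX = 2020
722 + 786 = 1508
1508 + 2020 = 3528

MMMDXXVIII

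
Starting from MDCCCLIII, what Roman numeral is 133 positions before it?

MDCCCLIII = 1853
1853 - 133 = 1720

MDCCXX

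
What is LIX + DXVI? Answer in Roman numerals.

LIX = 59
DXVI = 516
59 + 516 = 575

DLXXV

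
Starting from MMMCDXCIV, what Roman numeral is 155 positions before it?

MMMCDXCIV = 3494
3494 - 155 = 3339

MMMCCCXXXIX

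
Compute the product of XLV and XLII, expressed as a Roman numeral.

XLV = 45
XLII = 42
45 × 42 = 1890

MDCCCXC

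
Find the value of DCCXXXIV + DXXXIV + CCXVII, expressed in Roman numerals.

DCCXXXIV = 734, DXXXIV = 534, CCXVII = 217
734 + 534 = 1268
1268 + 217 = 1485

MCDLXXXV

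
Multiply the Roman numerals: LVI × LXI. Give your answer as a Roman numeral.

LVI = 56
LXI = 61
56 × 61 = 3416

MMMCDXVI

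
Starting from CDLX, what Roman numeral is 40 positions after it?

CDLX = 460
460 + 40 = 500

D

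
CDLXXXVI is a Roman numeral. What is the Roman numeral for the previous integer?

CDLXXXVI = 486; previous is 485

CDLXXXV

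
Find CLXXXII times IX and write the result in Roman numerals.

CLXXXII = 182
IX = 9
182 × 9 = 1638

MDCXXXVIII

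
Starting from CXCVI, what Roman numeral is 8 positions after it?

CXCVI = 196
196 + 8 = 204

CCIV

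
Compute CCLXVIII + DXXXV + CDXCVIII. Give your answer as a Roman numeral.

CCLXVIII = 268, DXXXV = 535, CDXCVIII = 498
268 + 535 = 803
803 + 498 = 1301

MCCCI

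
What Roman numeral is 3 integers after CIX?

CIX = 109
109 + 3 = 112

CXII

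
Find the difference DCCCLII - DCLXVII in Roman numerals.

DCCCLII = 852
DCLXVII = 667
852 - 667 = 185

CLXXXV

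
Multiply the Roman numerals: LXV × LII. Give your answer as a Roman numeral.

LXV = 65
LII = 52
65 × 52 = 3380

MMMCCCLXXX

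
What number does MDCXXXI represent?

MDCXXXI: M=1000, D=500, C=100, X=10, X=10, X=10, I=1
1000 + 500 + 100 + 10 + 10 + 10 + 1 = 1631

1631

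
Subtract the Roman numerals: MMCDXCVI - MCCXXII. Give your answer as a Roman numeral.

MMCDXCVI = 2496
MCCXXII = 1222
2496 - 1222 = 1274

MCCLXXIV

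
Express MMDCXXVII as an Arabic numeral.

MMDCXXVII: M=1000, M=1000, D=500, C=100, X=10, X=10, V=5, I=1, I=1
1000 + 1000 + 500 + 100 + 10 + 10 + 5 + 1 + 1 = 2627

2627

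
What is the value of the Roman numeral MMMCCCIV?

MMMCCCIV: M=1000, M=1000, M=1000, C=100, C=100, C=100, IV=4
1000 + 1000 + 1000 + 100 + 100 + 100 + 4 = 3304

3304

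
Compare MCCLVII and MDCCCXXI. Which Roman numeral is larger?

MCCLVII = 1257
MDCCCXXI = 1821
1821 is larger

MDCCCXXI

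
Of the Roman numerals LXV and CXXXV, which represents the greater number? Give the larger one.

LXV = 65
CXXXV = 135
135 is larger

CXXXV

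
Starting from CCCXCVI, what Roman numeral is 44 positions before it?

CCCXCVI = 396
396 - 44 = 352

CCCLII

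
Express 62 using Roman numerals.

Convert 62 to Roman numerals:
  62 contains 1×50 (L)
  12 contains 1×10 (X)
  2 contains 2×1 (II)

LXII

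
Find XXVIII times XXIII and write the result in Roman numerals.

XXVIII = 28
XXIII = 23
28 × 23 = 644

DCXLIV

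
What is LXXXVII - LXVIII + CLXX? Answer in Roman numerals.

LXXXVII = 87, LXVIII = 68, CLXX = 170
87 - 68 = 19
19 + 170 = 189

CLXXXIX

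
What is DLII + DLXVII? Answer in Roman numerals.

DLII = 552
DLXVII = 567
552 + 567 = 1119

MCXIX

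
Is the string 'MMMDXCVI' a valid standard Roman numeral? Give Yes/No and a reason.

'MMMDXCVI': Check the rules: uses only the symbols I, V, X, L, C, D, M; no symbol is repeated more than three times in a row; V, L and D each appear at most once; the only place a smaller symbol precedes a larger one is the allowed subtractive pair XC, the symbol right after such a pair (if any) is smaller than the pair's first symbol, and otherwise the values never increase from left to right. Value: M (1000) + M (1000) + M (1000) + D (500) + XC (90) + V (5) + I (1) = 3596. So it is a valid standard Roman numeral.

Yes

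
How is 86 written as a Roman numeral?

Convert 86 to Roman numerals:
  86 contains 1×50 (L)
  36 contains 3×10 (XXX)
  6 contains 1×5 (V)
  1 contains 1×1 (I)

LXXXVI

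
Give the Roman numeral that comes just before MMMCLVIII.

MMMCLVIII = 3158, so the previous integer is 3158 - 1 = 3157

MMMCLVII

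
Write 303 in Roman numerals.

Convert 303 to Roman numerals:
  303 contains 3×100 (CCC)
  3 contains 3×1 (III)

CCCIII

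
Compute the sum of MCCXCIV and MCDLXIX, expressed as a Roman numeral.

MCCXCIV = 1294
MCDLXIX = 1469
1294 + 1469 = 2763

MMDCCLXIII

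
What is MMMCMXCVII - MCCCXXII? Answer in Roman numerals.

MMMCMXCVII = 3997
MCCCXXII = 1322
3997 - 1322 = 2675

MMDCLXXV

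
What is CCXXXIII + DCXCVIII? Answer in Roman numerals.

CCXXXIII = 233
DCXCVIII = 698
233 + 698 = 931

CMXXXI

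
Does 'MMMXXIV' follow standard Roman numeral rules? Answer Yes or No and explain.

'MMMXXIV': Check the rules: uses only the symbols I, V, X, L, C, D, M; no symbol is repeated more than three times in a row; V, L and D each appear at most once; the only place a smaller symbol precedes a larger one is the allowed subtractive pair IV, the symbol right after such a pair (if any) is smaller than the pair's first symbol, and otherwise the values never increase from left to right. Value: M (1000) + M (1000) + M (1000) + X (10) + X (10) + IV (4) = 3024. So it is a valid standard Roman numeral.

Yes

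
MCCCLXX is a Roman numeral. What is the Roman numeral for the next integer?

MCCCLXX = 1370; next is 1371

MCCCLXXI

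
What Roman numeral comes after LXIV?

LXIV = 64; next is 65

LXV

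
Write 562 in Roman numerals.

Convert 562 to Roman numerals:
  562 contains 1×500 (D)
  62 contains 1×50 (L)
  12 contains 1×10 (X)
  2 contains 2×1 (II)

DLXII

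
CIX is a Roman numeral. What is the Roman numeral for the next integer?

CIX = 109, so the next integer is 109 + 1 = 110

CX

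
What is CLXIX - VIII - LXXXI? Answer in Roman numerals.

CLXIX = 169, VIII = 8, LXXXI = 81
169 - 8 = 161
161 - 81 = 80

LXXX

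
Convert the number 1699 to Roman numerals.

Convert 1699 to Roman numerals:
  1699 contains 1×1000 (M)
  699 contains 1×500 (D)
  199 contains 1×100 (C)
  99 contains 1×90 (XC)
  9 contains 1×9 (IX)

MDCXCIX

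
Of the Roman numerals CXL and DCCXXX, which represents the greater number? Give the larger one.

CXL = 140
DCCXXX = 730
730 is larger

DCCXXX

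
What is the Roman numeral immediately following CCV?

CCV = 205; next is 206

CCVI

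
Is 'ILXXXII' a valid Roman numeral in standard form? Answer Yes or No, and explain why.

'ILXXXII': Invalid subtractive combination: IL

No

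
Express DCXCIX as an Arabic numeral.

DCXCIX: D=500, C=100, XC=90, IX=9
500 + 100 + 90 + 9 = 699

699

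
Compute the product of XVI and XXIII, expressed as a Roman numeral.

XVI = 16
XXIII = 23
16 × 23 = 368

CCCLXVIII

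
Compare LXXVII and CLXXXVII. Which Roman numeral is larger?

LXXVII = 77
CLXXXVII = 187
187 is larger

CLXXXVII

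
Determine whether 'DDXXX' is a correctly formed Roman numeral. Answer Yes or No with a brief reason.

'DDXXX': D should not appear more than once

No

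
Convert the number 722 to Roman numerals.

Convert 722 to Roman numerals:
  722 contains 1×500 (D)
  222 contains 2×100 (CC)
  22 contains 2×10 (XX)
  2 contains 2×1 (II)

DCCXXII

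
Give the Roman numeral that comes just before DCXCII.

DCXCII = 692, so the previous integer is 692 - 1 = 691

DCXCI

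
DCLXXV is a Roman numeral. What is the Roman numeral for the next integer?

DCLXXV = 675; next is 676

DCLXXVI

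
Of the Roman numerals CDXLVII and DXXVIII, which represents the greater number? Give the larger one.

CDXLVII = 447
DXXVIII = 528
528 is larger

DXXVIII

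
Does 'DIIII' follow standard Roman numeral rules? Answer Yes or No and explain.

'DIIII': More than 3 consecutive I's

No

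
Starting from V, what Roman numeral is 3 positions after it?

V = 5
5 + 3 = 8

VIII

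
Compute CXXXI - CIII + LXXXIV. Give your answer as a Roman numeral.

CXXXI = 131, CIII = 103, LXXXIV = 84
131 - 103 = 28
28 + 84 = 112

CXII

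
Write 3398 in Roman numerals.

Convert 3398 to Roman numerals:
  3398 contains 3×1000 (MMM)
  398 contains 3×100 (CCC)
  98 contains 1×90 (XC)
  8 contains 1×5 (V)
  3 contains 3×1 (III)

MMMCCCXCVIII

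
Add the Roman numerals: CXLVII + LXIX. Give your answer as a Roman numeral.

CXLVII = 147
LXIX = 69
147 + 69 = 216

CCXVI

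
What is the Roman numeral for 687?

Convert 687 to Roman numerals:
  687 contains 1×500 (D)
  187 contains 1×100 (C)
  87 contains 1×50 (L)
  37 contains 3×10 (XXX)
  7 contains 1×5 (V)
  2 contains 2×1 (II)

DCLXXXVII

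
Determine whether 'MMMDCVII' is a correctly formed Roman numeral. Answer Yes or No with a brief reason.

'MMMDCVII': Check the rules: uses only the symbols I, V, X, L, C, D, M; no symbol is repeated more than three times in a row; V, L and D each appear at most once; no smaller symbol precedes a larger one (values never increase from left to right). Value: M (1000) + M (1000) + M (1000) + D (500) + C (100) + V (5) + I (1) + I (1) = 3607. So it is a valid standard Roman numeral.

Yes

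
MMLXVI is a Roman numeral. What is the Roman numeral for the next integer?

MMLXVI = 2066, so the next integer is 2066 + 1 = 2067

MMLXVII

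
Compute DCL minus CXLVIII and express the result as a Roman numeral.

DCL = 650
CXLVIII = 148
650 - 148 = 502

DII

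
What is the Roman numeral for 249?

Convert 249 to Roman numerals:
  249 contains 2×100 (CC)
  49 contains 1×40 (XL)
  9 contains 1×9 (IX)

CCXLIX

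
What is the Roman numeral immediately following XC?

XC = 90, so the next integer is 90 + 1 = 91

XCI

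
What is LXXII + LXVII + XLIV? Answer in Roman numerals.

LXXII = 72, LXVII = 67, XLIV = 44
72 + 67 = 139
139 + 44 = 183

CLXXXIII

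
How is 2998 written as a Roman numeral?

Convert 2998 to Roman numerals:
  2998 contains 2×1000 (MM)
  998 contains 1×900 (CM)
  98 contains 1×90 (XC)
  8 contains 1×5 (V)
  3 contains 3×1 (III)

MMCMXCVIII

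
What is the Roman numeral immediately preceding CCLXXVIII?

CCLXXVIII = 278, so the previous integer is 278 - 1 = 277

CCLXXVII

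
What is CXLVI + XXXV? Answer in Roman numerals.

CXLVI = 146
XXXV = 35
146 + 35 = 181

CLXXXI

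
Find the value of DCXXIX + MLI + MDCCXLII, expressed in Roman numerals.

DCXXIX = 629, MLI = 1051, MDCCXLII = 1742
629 + 1051 = 1680
1680 + 1742 = 3422

MMMCDXXII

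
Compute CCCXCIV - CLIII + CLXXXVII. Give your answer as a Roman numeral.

CCCXCIV = 394, CLIII = 153, CLXXXVII = 187
394 - 153 = 241
241 + 187 = 428

CDXXVIII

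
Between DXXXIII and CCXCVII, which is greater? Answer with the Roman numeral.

DXXXIII = 533
CCXCVII = 297
533 is larger

DXXXIII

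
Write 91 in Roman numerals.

Convert 91 to Roman numerals:
  91 contains 1×90 (XC)
  1 contains 1×1 (I)

XCI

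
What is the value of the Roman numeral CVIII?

CVIII: C=100, V=5, I=1, I=1, I=1
100 + 5 + 1 + 1 + 1 = 108

108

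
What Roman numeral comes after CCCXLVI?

CCCXLVI = 346, so the next integer is 346 + 1 = 347

CCCXLVII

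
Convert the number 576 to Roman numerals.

Convert 576 to Roman numerals:
  576 contains 1×500 (D)
  76 contains 1×50 (L)
  26 contains 2×10 (XX)
  6 contains 1×5 (V)
  1 contains 1×1 (I)

DLXXVI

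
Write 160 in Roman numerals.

Convert 160 to Roman numerals:
  160 contains 1×100 (C)
  60 contains 1×50 (L)
  10 contains 1×10 (X)

CLX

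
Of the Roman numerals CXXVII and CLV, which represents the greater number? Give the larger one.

CXXVII = 127
CLV = 155
155 is larger

CLV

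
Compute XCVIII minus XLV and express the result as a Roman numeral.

XCVIII = 98
XLV = 45
98 - 45 = 53

LIII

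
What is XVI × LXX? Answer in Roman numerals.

XVI = 16
LXX = 70
16 × 70 = 1120

MCXX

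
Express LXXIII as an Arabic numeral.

LXXIII: L=50, X=10, X=10, I=1, I=1, I=1
50 + 10 + 10 + 1 + 1 + 1 = 73

73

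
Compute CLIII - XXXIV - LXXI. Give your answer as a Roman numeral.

CLIII = 153, XXXIV = 34, LXXI = 71
153 - 34 = 119
119 - 71 = 48

XLVIII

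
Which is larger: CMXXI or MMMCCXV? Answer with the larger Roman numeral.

CMXXI = 921
MMMCCXV = 3215
3215 is larger

MMMCCXV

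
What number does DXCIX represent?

DXCIX: D=500, XC=90, IX=9
500 + 90 + 9 = 599

599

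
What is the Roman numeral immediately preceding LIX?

LIX = 59, so the previous integer is 59 - 1 = 58

LVIII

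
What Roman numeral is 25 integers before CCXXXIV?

CCXXXIV = 234
234 - 25 = 209

CCIX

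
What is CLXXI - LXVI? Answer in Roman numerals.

CLXXI = 171
LXVI = 66
171 - 66 = 105

CV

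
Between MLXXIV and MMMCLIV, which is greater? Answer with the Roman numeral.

MLXXIV = 1074
MMMCLIV = 3154
3154 is larger

MMMCLIV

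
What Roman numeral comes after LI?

LI = 51; next is 52

LII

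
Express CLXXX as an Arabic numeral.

CLXXX: C=100, L=50, X=10, X=10, X=10
100 + 50 + 10 + 10 + 10 = 180

180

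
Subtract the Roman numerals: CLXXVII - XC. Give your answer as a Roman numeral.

CLXXVII = 177
XC = 90
177 - 90 = 87

LXXXVII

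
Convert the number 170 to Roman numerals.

Convert 170 to Roman numerals:
  170 contains 1×100 (C)
  70 contains 1×50 (L)
  20 contains 2×10 (XX)

CLXX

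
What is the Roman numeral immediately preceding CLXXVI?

CLXXVI = 176, so the previous integer is 176 - 1 = 175

CLXXV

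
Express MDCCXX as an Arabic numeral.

MDCCXX: M=1000, D=500, C=100, C=100, X=10, X=10
1000 + 500 + 100 + 100 + 10 + 10 = 1720

1720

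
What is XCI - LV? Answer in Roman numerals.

XCI = 91
LV = 55
91 - 55 = 36

XXXVI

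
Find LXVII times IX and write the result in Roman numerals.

LXVII = 67
IX = 9
67 × 9 = 603

DCIII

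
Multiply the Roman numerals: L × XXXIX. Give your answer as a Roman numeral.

L = 50
XXXIX = 39
50 × 39 = 1950

MCML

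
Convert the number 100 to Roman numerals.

Convert 100 to Roman numerals:
  100 contains 1×100 (C)

C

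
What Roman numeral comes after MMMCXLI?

MMMCXLI = 3141, so the next integer is 3141 + 1 = 3142

MMMCXLII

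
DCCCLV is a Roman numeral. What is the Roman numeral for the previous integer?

DCCCLV = 855, so the previous integer is 855 - 1 = 854

DCCCLIV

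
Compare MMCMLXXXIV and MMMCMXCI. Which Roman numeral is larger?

MMCMLXXXIV = 2984
MMMCMXCI = 3991
3991 is larger

MMMCMXCI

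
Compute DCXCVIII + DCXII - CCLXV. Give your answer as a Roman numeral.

DCXCVIII = 698, DCXII = 612, CCLXV = 265
698 + 612 = 1310
1310 - 265 = 1045

MXLV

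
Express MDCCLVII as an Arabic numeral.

MDCCLVII: M=1000, D=500, C=100, C=100, L=50, V=5, I=1, I=1
1000 + 500 + 100 + 100 + 50 + 5 + 1 + 1 = 1757

1757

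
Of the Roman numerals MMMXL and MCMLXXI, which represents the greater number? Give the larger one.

MMMXL = 3040
MCMLXXI = 1971
3040 is larger

MMMXL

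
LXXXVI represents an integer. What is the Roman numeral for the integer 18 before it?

LXXXVI = 86
86 - 18 = 68

LXVIII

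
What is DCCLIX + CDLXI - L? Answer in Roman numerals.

DCCLIX = 759, CDLXI = 461, L = 50
759 + 461 = 1220
1220 - 50 = 1170

MCLXX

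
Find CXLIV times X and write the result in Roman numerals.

CXLIV = 144
X = 10
144 × 10 = 1440

MCDXL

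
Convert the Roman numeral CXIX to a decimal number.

CXIX: C=100, X=10, IX=9
100 + 10 + 9 = 119

119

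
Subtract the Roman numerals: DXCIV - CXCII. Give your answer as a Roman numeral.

DXCIV = 594
CXCII = 192
594 - 192 = 402

CDII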